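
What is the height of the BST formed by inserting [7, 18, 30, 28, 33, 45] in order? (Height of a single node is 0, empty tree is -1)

Insertion order: [7, 18, 30, 28, 33, 45]
Tree (level-order array): [7, None, 18, None, 30, 28, 33, None, None, None, 45]
Compute height bottom-up (empty subtree = -1):
  height(28) = 1 + max(-1, -1) = 0
  height(45) = 1 + max(-1, -1) = 0
  height(33) = 1 + max(-1, 0) = 1
  height(30) = 1 + max(0, 1) = 2
  height(18) = 1 + max(-1, 2) = 3
  height(7) = 1 + max(-1, 3) = 4
Height = 4


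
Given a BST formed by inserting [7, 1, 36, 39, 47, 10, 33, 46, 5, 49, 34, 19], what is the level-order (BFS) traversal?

Tree insertion order: [7, 1, 36, 39, 47, 10, 33, 46, 5, 49, 34, 19]
Tree (level-order array): [7, 1, 36, None, 5, 10, 39, None, None, None, 33, None, 47, 19, 34, 46, 49]
BFS from the root, enqueuing left then right child of each popped node:
  queue [7] -> pop 7, enqueue [1, 36], visited so far: [7]
  queue [1, 36] -> pop 1, enqueue [5], visited so far: [7, 1]
  queue [36, 5] -> pop 36, enqueue [10, 39], visited so far: [7, 1, 36]
  queue [5, 10, 39] -> pop 5, enqueue [none], visited so far: [7, 1, 36, 5]
  queue [10, 39] -> pop 10, enqueue [33], visited so far: [7, 1, 36, 5, 10]
  queue [39, 33] -> pop 39, enqueue [47], visited so far: [7, 1, 36, 5, 10, 39]
  queue [33, 47] -> pop 33, enqueue [19, 34], visited so far: [7, 1, 36, 5, 10, 39, 33]
  queue [47, 19, 34] -> pop 47, enqueue [46, 49], visited so far: [7, 1, 36, 5, 10, 39, 33, 47]
  queue [19, 34, 46, 49] -> pop 19, enqueue [none], visited so far: [7, 1, 36, 5, 10, 39, 33, 47, 19]
  queue [34, 46, 49] -> pop 34, enqueue [none], visited so far: [7, 1, 36, 5, 10, 39, 33, 47, 19, 34]
  queue [46, 49] -> pop 46, enqueue [none], visited so far: [7, 1, 36, 5, 10, 39, 33, 47, 19, 34, 46]
  queue [49] -> pop 49, enqueue [none], visited so far: [7, 1, 36, 5, 10, 39, 33, 47, 19, 34, 46, 49]
Result: [7, 1, 36, 5, 10, 39, 33, 47, 19, 34, 46, 49]


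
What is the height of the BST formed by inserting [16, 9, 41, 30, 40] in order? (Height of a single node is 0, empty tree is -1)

Insertion order: [16, 9, 41, 30, 40]
Tree (level-order array): [16, 9, 41, None, None, 30, None, None, 40]
Compute height bottom-up (empty subtree = -1):
  height(9) = 1 + max(-1, -1) = 0
  height(40) = 1 + max(-1, -1) = 0
  height(30) = 1 + max(-1, 0) = 1
  height(41) = 1 + max(1, -1) = 2
  height(16) = 1 + max(0, 2) = 3
Height = 3


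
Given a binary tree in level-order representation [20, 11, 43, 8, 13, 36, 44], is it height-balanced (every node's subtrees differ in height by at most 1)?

Tree (level-order array): [20, 11, 43, 8, 13, 36, 44]
Definition: a tree is height-balanced if, at every node, |h(left) - h(right)| <= 1 (empty subtree has height -1).
Bottom-up per-node check:
  node 8: h_left=-1, h_right=-1, diff=0 [OK], height=0
  node 13: h_left=-1, h_right=-1, diff=0 [OK], height=0
  node 11: h_left=0, h_right=0, diff=0 [OK], height=1
  node 36: h_left=-1, h_right=-1, diff=0 [OK], height=0
  node 44: h_left=-1, h_right=-1, diff=0 [OK], height=0
  node 43: h_left=0, h_right=0, diff=0 [OK], height=1
  node 20: h_left=1, h_right=1, diff=0 [OK], height=2
All nodes satisfy the balance condition.
Result: Balanced


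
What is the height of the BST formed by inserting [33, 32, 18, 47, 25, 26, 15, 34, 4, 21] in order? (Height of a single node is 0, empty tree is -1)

Insertion order: [33, 32, 18, 47, 25, 26, 15, 34, 4, 21]
Tree (level-order array): [33, 32, 47, 18, None, 34, None, 15, 25, None, None, 4, None, 21, 26]
Compute height bottom-up (empty subtree = -1):
  height(4) = 1 + max(-1, -1) = 0
  height(15) = 1 + max(0, -1) = 1
  height(21) = 1 + max(-1, -1) = 0
  height(26) = 1 + max(-1, -1) = 0
  height(25) = 1 + max(0, 0) = 1
  height(18) = 1 + max(1, 1) = 2
  height(32) = 1 + max(2, -1) = 3
  height(34) = 1 + max(-1, -1) = 0
  height(47) = 1 + max(0, -1) = 1
  height(33) = 1 + max(3, 1) = 4
Height = 4


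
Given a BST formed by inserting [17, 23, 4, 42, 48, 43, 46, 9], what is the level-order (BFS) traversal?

Tree insertion order: [17, 23, 4, 42, 48, 43, 46, 9]
Tree (level-order array): [17, 4, 23, None, 9, None, 42, None, None, None, 48, 43, None, None, 46]
BFS from the root, enqueuing left then right child of each popped node:
  queue [17] -> pop 17, enqueue [4, 23], visited so far: [17]
  queue [4, 23] -> pop 4, enqueue [9], visited so far: [17, 4]
  queue [23, 9] -> pop 23, enqueue [42], visited so far: [17, 4, 23]
  queue [9, 42] -> pop 9, enqueue [none], visited so far: [17, 4, 23, 9]
  queue [42] -> pop 42, enqueue [48], visited so far: [17, 4, 23, 9, 42]
  queue [48] -> pop 48, enqueue [43], visited so far: [17, 4, 23, 9, 42, 48]
  queue [43] -> pop 43, enqueue [46], visited so far: [17, 4, 23, 9, 42, 48, 43]
  queue [46] -> pop 46, enqueue [none], visited so far: [17, 4, 23, 9, 42, 48, 43, 46]
Result: [17, 4, 23, 9, 42, 48, 43, 46]


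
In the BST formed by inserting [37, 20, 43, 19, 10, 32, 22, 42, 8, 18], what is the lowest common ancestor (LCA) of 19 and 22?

Tree insertion order: [37, 20, 43, 19, 10, 32, 22, 42, 8, 18]
Tree (level-order array): [37, 20, 43, 19, 32, 42, None, 10, None, 22, None, None, None, 8, 18]
In a BST, the LCA of p=19, q=22 is the first node v on the
root-to-leaf path with p <= v <= q (go left if both < v, right if both > v).
Walk from root:
  at 37: both 19 and 22 < 37, go left
  at 20: 19 <= 20 <= 22, this is the LCA
LCA = 20


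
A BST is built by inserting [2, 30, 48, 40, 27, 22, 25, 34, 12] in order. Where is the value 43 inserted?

Starting tree (level order): [2, None, 30, 27, 48, 22, None, 40, None, 12, 25, 34]
Insertion path: 2 -> 30 -> 48 -> 40
Result: insert 43 as right child of 40
Final tree (level order): [2, None, 30, 27, 48, 22, None, 40, None, 12, 25, 34, 43]


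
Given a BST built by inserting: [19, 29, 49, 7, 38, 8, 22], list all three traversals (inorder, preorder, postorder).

Tree insertion order: [19, 29, 49, 7, 38, 8, 22]
Tree (level-order array): [19, 7, 29, None, 8, 22, 49, None, None, None, None, 38]
Inorder (L, root, R): [7, 8, 19, 22, 29, 38, 49]
Preorder (root, L, R): [19, 7, 8, 29, 22, 49, 38]
Postorder (L, R, root): [8, 7, 22, 38, 49, 29, 19]


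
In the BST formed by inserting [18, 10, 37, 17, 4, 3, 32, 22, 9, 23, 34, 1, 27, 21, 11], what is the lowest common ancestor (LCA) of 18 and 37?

Tree insertion order: [18, 10, 37, 17, 4, 3, 32, 22, 9, 23, 34, 1, 27, 21, 11]
Tree (level-order array): [18, 10, 37, 4, 17, 32, None, 3, 9, 11, None, 22, 34, 1, None, None, None, None, None, 21, 23, None, None, None, None, None, None, None, 27]
In a BST, the LCA of p=18, q=37 is the first node v on the
root-to-leaf path with p <= v <= q (go left if both < v, right if both > v).
Walk from root:
  at 18: 18 <= 18 <= 37, this is the LCA
LCA = 18


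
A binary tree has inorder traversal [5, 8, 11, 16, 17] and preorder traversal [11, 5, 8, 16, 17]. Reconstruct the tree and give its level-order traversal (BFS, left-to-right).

Inorder:  [5, 8, 11, 16, 17]
Preorder: [11, 5, 8, 16, 17]
Algorithm: preorder visits root first, so consume preorder in order;
for each root, split the current inorder slice at that value into
left-subtree inorder and right-subtree inorder, then recurse.
Recursive splits:
  root=11; inorder splits into left=[5, 8], right=[16, 17]
  root=5; inorder splits into left=[], right=[8]
  root=8; inorder splits into left=[], right=[]
  root=16; inorder splits into left=[], right=[17]
  root=17; inorder splits into left=[], right=[]
Reconstructed level-order: [11, 5, 16, 8, 17]


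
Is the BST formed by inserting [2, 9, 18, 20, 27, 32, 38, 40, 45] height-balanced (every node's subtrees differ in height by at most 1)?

Tree (level-order array): [2, None, 9, None, 18, None, 20, None, 27, None, 32, None, 38, None, 40, None, 45]
Definition: a tree is height-balanced if, at every node, |h(left) - h(right)| <= 1 (empty subtree has height -1).
Bottom-up per-node check:
  node 45: h_left=-1, h_right=-1, diff=0 [OK], height=0
  node 40: h_left=-1, h_right=0, diff=1 [OK], height=1
  node 38: h_left=-1, h_right=1, diff=2 [FAIL (|-1-1|=2 > 1)], height=2
  node 32: h_left=-1, h_right=2, diff=3 [FAIL (|-1-2|=3 > 1)], height=3
  node 27: h_left=-1, h_right=3, diff=4 [FAIL (|-1-3|=4 > 1)], height=4
  node 20: h_left=-1, h_right=4, diff=5 [FAIL (|-1-4|=5 > 1)], height=5
  node 18: h_left=-1, h_right=5, diff=6 [FAIL (|-1-5|=6 > 1)], height=6
  node 9: h_left=-1, h_right=6, diff=7 [FAIL (|-1-6|=7 > 1)], height=7
  node 2: h_left=-1, h_right=7, diff=8 [FAIL (|-1-7|=8 > 1)], height=8
Node 38 violates the condition: |-1 - 1| = 2 > 1.
Result: Not balanced


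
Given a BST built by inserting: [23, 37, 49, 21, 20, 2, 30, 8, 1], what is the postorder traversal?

Tree insertion order: [23, 37, 49, 21, 20, 2, 30, 8, 1]
Tree (level-order array): [23, 21, 37, 20, None, 30, 49, 2, None, None, None, None, None, 1, 8]
Postorder traversal: [1, 8, 2, 20, 21, 30, 49, 37, 23]


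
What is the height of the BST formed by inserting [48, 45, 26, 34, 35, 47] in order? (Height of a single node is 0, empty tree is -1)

Insertion order: [48, 45, 26, 34, 35, 47]
Tree (level-order array): [48, 45, None, 26, 47, None, 34, None, None, None, 35]
Compute height bottom-up (empty subtree = -1):
  height(35) = 1 + max(-1, -1) = 0
  height(34) = 1 + max(-1, 0) = 1
  height(26) = 1 + max(-1, 1) = 2
  height(47) = 1 + max(-1, -1) = 0
  height(45) = 1 + max(2, 0) = 3
  height(48) = 1 + max(3, -1) = 4
Height = 4


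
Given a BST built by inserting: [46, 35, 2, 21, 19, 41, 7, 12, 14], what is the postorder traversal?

Tree insertion order: [46, 35, 2, 21, 19, 41, 7, 12, 14]
Tree (level-order array): [46, 35, None, 2, 41, None, 21, None, None, 19, None, 7, None, None, 12, None, 14]
Postorder traversal: [14, 12, 7, 19, 21, 2, 41, 35, 46]


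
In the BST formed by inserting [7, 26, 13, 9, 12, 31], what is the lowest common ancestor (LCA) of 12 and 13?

Tree insertion order: [7, 26, 13, 9, 12, 31]
Tree (level-order array): [7, None, 26, 13, 31, 9, None, None, None, None, 12]
In a BST, the LCA of p=12, q=13 is the first node v on the
root-to-leaf path with p <= v <= q (go left if both < v, right if both > v).
Walk from root:
  at 7: both 12 and 13 > 7, go right
  at 26: both 12 and 13 < 26, go left
  at 13: 12 <= 13 <= 13, this is the LCA
LCA = 13


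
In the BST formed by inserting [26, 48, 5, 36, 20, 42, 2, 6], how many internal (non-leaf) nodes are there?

Tree built from: [26, 48, 5, 36, 20, 42, 2, 6]
Tree (level-order array): [26, 5, 48, 2, 20, 36, None, None, None, 6, None, None, 42]
Rule: An internal node has at least one child.
Per-node child counts:
  node 26: 2 child(ren)
  node 5: 2 child(ren)
  node 2: 0 child(ren)
  node 20: 1 child(ren)
  node 6: 0 child(ren)
  node 48: 1 child(ren)
  node 36: 1 child(ren)
  node 42: 0 child(ren)
Matching nodes: [26, 5, 20, 48, 36]
Count of internal (non-leaf) nodes: 5


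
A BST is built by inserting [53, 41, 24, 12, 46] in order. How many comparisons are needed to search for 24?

Search path for 24: 53 -> 41 -> 24
Found: True
Comparisons: 3


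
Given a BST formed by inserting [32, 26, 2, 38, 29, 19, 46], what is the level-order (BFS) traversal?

Tree insertion order: [32, 26, 2, 38, 29, 19, 46]
Tree (level-order array): [32, 26, 38, 2, 29, None, 46, None, 19]
BFS from the root, enqueuing left then right child of each popped node:
  queue [32] -> pop 32, enqueue [26, 38], visited so far: [32]
  queue [26, 38] -> pop 26, enqueue [2, 29], visited so far: [32, 26]
  queue [38, 2, 29] -> pop 38, enqueue [46], visited so far: [32, 26, 38]
  queue [2, 29, 46] -> pop 2, enqueue [19], visited so far: [32, 26, 38, 2]
  queue [29, 46, 19] -> pop 29, enqueue [none], visited so far: [32, 26, 38, 2, 29]
  queue [46, 19] -> pop 46, enqueue [none], visited so far: [32, 26, 38, 2, 29, 46]
  queue [19] -> pop 19, enqueue [none], visited so far: [32, 26, 38, 2, 29, 46, 19]
Result: [32, 26, 38, 2, 29, 46, 19]


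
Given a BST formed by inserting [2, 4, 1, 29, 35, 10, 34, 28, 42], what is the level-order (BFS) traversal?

Tree insertion order: [2, 4, 1, 29, 35, 10, 34, 28, 42]
Tree (level-order array): [2, 1, 4, None, None, None, 29, 10, 35, None, 28, 34, 42]
BFS from the root, enqueuing left then right child of each popped node:
  queue [2] -> pop 2, enqueue [1, 4], visited so far: [2]
  queue [1, 4] -> pop 1, enqueue [none], visited so far: [2, 1]
  queue [4] -> pop 4, enqueue [29], visited so far: [2, 1, 4]
  queue [29] -> pop 29, enqueue [10, 35], visited so far: [2, 1, 4, 29]
  queue [10, 35] -> pop 10, enqueue [28], visited so far: [2, 1, 4, 29, 10]
  queue [35, 28] -> pop 35, enqueue [34, 42], visited so far: [2, 1, 4, 29, 10, 35]
  queue [28, 34, 42] -> pop 28, enqueue [none], visited so far: [2, 1, 4, 29, 10, 35, 28]
  queue [34, 42] -> pop 34, enqueue [none], visited so far: [2, 1, 4, 29, 10, 35, 28, 34]
  queue [42] -> pop 42, enqueue [none], visited so far: [2, 1, 4, 29, 10, 35, 28, 34, 42]
Result: [2, 1, 4, 29, 10, 35, 28, 34, 42]


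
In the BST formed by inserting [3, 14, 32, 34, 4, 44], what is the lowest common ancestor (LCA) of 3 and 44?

Tree insertion order: [3, 14, 32, 34, 4, 44]
Tree (level-order array): [3, None, 14, 4, 32, None, None, None, 34, None, 44]
In a BST, the LCA of p=3, q=44 is the first node v on the
root-to-leaf path with p <= v <= q (go left if both < v, right if both > v).
Walk from root:
  at 3: 3 <= 3 <= 44, this is the LCA
LCA = 3


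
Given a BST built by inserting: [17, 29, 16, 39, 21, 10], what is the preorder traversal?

Tree insertion order: [17, 29, 16, 39, 21, 10]
Tree (level-order array): [17, 16, 29, 10, None, 21, 39]
Preorder traversal: [17, 16, 10, 29, 21, 39]


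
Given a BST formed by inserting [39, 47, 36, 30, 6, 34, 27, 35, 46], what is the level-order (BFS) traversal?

Tree insertion order: [39, 47, 36, 30, 6, 34, 27, 35, 46]
Tree (level-order array): [39, 36, 47, 30, None, 46, None, 6, 34, None, None, None, 27, None, 35]
BFS from the root, enqueuing left then right child of each popped node:
  queue [39] -> pop 39, enqueue [36, 47], visited so far: [39]
  queue [36, 47] -> pop 36, enqueue [30], visited so far: [39, 36]
  queue [47, 30] -> pop 47, enqueue [46], visited so far: [39, 36, 47]
  queue [30, 46] -> pop 30, enqueue [6, 34], visited so far: [39, 36, 47, 30]
  queue [46, 6, 34] -> pop 46, enqueue [none], visited so far: [39, 36, 47, 30, 46]
  queue [6, 34] -> pop 6, enqueue [27], visited so far: [39, 36, 47, 30, 46, 6]
  queue [34, 27] -> pop 34, enqueue [35], visited so far: [39, 36, 47, 30, 46, 6, 34]
  queue [27, 35] -> pop 27, enqueue [none], visited so far: [39, 36, 47, 30, 46, 6, 34, 27]
  queue [35] -> pop 35, enqueue [none], visited so far: [39, 36, 47, 30, 46, 6, 34, 27, 35]
Result: [39, 36, 47, 30, 46, 6, 34, 27, 35]


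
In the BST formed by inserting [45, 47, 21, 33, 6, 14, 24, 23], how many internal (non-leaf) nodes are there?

Tree built from: [45, 47, 21, 33, 6, 14, 24, 23]
Tree (level-order array): [45, 21, 47, 6, 33, None, None, None, 14, 24, None, None, None, 23]
Rule: An internal node has at least one child.
Per-node child counts:
  node 45: 2 child(ren)
  node 21: 2 child(ren)
  node 6: 1 child(ren)
  node 14: 0 child(ren)
  node 33: 1 child(ren)
  node 24: 1 child(ren)
  node 23: 0 child(ren)
  node 47: 0 child(ren)
Matching nodes: [45, 21, 6, 33, 24]
Count of internal (non-leaf) nodes: 5


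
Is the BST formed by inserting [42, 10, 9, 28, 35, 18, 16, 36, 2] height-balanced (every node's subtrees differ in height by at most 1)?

Tree (level-order array): [42, 10, None, 9, 28, 2, None, 18, 35, None, None, 16, None, None, 36]
Definition: a tree is height-balanced if, at every node, |h(left) - h(right)| <= 1 (empty subtree has height -1).
Bottom-up per-node check:
  node 2: h_left=-1, h_right=-1, diff=0 [OK], height=0
  node 9: h_left=0, h_right=-1, diff=1 [OK], height=1
  node 16: h_left=-1, h_right=-1, diff=0 [OK], height=0
  node 18: h_left=0, h_right=-1, diff=1 [OK], height=1
  node 36: h_left=-1, h_right=-1, diff=0 [OK], height=0
  node 35: h_left=-1, h_right=0, diff=1 [OK], height=1
  node 28: h_left=1, h_right=1, diff=0 [OK], height=2
  node 10: h_left=1, h_right=2, diff=1 [OK], height=3
  node 42: h_left=3, h_right=-1, diff=4 [FAIL (|3--1|=4 > 1)], height=4
Node 42 violates the condition: |3 - -1| = 4 > 1.
Result: Not balanced


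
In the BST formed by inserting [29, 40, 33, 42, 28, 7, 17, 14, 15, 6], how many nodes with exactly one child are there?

Tree built from: [29, 40, 33, 42, 28, 7, 17, 14, 15, 6]
Tree (level-order array): [29, 28, 40, 7, None, 33, 42, 6, 17, None, None, None, None, None, None, 14, None, None, 15]
Rule: These are nodes with exactly 1 non-null child.
Per-node child counts:
  node 29: 2 child(ren)
  node 28: 1 child(ren)
  node 7: 2 child(ren)
  node 6: 0 child(ren)
  node 17: 1 child(ren)
  node 14: 1 child(ren)
  node 15: 0 child(ren)
  node 40: 2 child(ren)
  node 33: 0 child(ren)
  node 42: 0 child(ren)
Matching nodes: [28, 17, 14]
Count of nodes with exactly one child: 3


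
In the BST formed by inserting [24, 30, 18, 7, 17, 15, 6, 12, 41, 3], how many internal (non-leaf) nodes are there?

Tree built from: [24, 30, 18, 7, 17, 15, 6, 12, 41, 3]
Tree (level-order array): [24, 18, 30, 7, None, None, 41, 6, 17, None, None, 3, None, 15, None, None, None, 12]
Rule: An internal node has at least one child.
Per-node child counts:
  node 24: 2 child(ren)
  node 18: 1 child(ren)
  node 7: 2 child(ren)
  node 6: 1 child(ren)
  node 3: 0 child(ren)
  node 17: 1 child(ren)
  node 15: 1 child(ren)
  node 12: 0 child(ren)
  node 30: 1 child(ren)
  node 41: 0 child(ren)
Matching nodes: [24, 18, 7, 6, 17, 15, 30]
Count of internal (non-leaf) nodes: 7


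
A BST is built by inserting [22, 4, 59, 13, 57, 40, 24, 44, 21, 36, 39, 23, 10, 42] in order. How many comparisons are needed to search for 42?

Search path for 42: 22 -> 59 -> 57 -> 40 -> 44 -> 42
Found: True
Comparisons: 6


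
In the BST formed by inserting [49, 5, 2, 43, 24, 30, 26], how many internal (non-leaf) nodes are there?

Tree built from: [49, 5, 2, 43, 24, 30, 26]
Tree (level-order array): [49, 5, None, 2, 43, None, None, 24, None, None, 30, 26]
Rule: An internal node has at least one child.
Per-node child counts:
  node 49: 1 child(ren)
  node 5: 2 child(ren)
  node 2: 0 child(ren)
  node 43: 1 child(ren)
  node 24: 1 child(ren)
  node 30: 1 child(ren)
  node 26: 0 child(ren)
Matching nodes: [49, 5, 43, 24, 30]
Count of internal (non-leaf) nodes: 5


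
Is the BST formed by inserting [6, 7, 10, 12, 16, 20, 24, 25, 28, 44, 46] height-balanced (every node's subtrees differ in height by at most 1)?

Tree (level-order array): [6, None, 7, None, 10, None, 12, None, 16, None, 20, None, 24, None, 25, None, 28, None, 44, None, 46]
Definition: a tree is height-balanced if, at every node, |h(left) - h(right)| <= 1 (empty subtree has height -1).
Bottom-up per-node check:
  node 46: h_left=-1, h_right=-1, diff=0 [OK], height=0
  node 44: h_left=-1, h_right=0, diff=1 [OK], height=1
  node 28: h_left=-1, h_right=1, diff=2 [FAIL (|-1-1|=2 > 1)], height=2
  node 25: h_left=-1, h_right=2, diff=3 [FAIL (|-1-2|=3 > 1)], height=3
  node 24: h_left=-1, h_right=3, diff=4 [FAIL (|-1-3|=4 > 1)], height=4
  node 20: h_left=-1, h_right=4, diff=5 [FAIL (|-1-4|=5 > 1)], height=5
  node 16: h_left=-1, h_right=5, diff=6 [FAIL (|-1-5|=6 > 1)], height=6
  node 12: h_left=-1, h_right=6, diff=7 [FAIL (|-1-6|=7 > 1)], height=7
  node 10: h_left=-1, h_right=7, diff=8 [FAIL (|-1-7|=8 > 1)], height=8
  node 7: h_left=-1, h_right=8, diff=9 [FAIL (|-1-8|=9 > 1)], height=9
  node 6: h_left=-1, h_right=9, diff=10 [FAIL (|-1-9|=10 > 1)], height=10
Node 28 violates the condition: |-1 - 1| = 2 > 1.
Result: Not balanced


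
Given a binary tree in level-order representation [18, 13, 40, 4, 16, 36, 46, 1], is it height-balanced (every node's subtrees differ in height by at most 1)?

Tree (level-order array): [18, 13, 40, 4, 16, 36, 46, 1]
Definition: a tree is height-balanced if, at every node, |h(left) - h(right)| <= 1 (empty subtree has height -1).
Bottom-up per-node check:
  node 1: h_left=-1, h_right=-1, diff=0 [OK], height=0
  node 4: h_left=0, h_right=-1, diff=1 [OK], height=1
  node 16: h_left=-1, h_right=-1, diff=0 [OK], height=0
  node 13: h_left=1, h_right=0, diff=1 [OK], height=2
  node 36: h_left=-1, h_right=-1, diff=0 [OK], height=0
  node 46: h_left=-1, h_right=-1, diff=0 [OK], height=0
  node 40: h_left=0, h_right=0, diff=0 [OK], height=1
  node 18: h_left=2, h_right=1, diff=1 [OK], height=3
All nodes satisfy the balance condition.
Result: Balanced


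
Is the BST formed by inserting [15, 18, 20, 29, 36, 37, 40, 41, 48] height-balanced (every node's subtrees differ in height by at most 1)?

Tree (level-order array): [15, None, 18, None, 20, None, 29, None, 36, None, 37, None, 40, None, 41, None, 48]
Definition: a tree is height-balanced if, at every node, |h(left) - h(right)| <= 1 (empty subtree has height -1).
Bottom-up per-node check:
  node 48: h_left=-1, h_right=-1, diff=0 [OK], height=0
  node 41: h_left=-1, h_right=0, diff=1 [OK], height=1
  node 40: h_left=-1, h_right=1, diff=2 [FAIL (|-1-1|=2 > 1)], height=2
  node 37: h_left=-1, h_right=2, diff=3 [FAIL (|-1-2|=3 > 1)], height=3
  node 36: h_left=-1, h_right=3, diff=4 [FAIL (|-1-3|=4 > 1)], height=4
  node 29: h_left=-1, h_right=4, diff=5 [FAIL (|-1-4|=5 > 1)], height=5
  node 20: h_left=-1, h_right=5, diff=6 [FAIL (|-1-5|=6 > 1)], height=6
  node 18: h_left=-1, h_right=6, diff=7 [FAIL (|-1-6|=7 > 1)], height=7
  node 15: h_left=-1, h_right=7, diff=8 [FAIL (|-1-7|=8 > 1)], height=8
Node 40 violates the condition: |-1 - 1| = 2 > 1.
Result: Not balanced


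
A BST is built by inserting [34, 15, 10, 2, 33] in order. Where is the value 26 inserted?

Starting tree (level order): [34, 15, None, 10, 33, 2]
Insertion path: 34 -> 15 -> 33
Result: insert 26 as left child of 33
Final tree (level order): [34, 15, None, 10, 33, 2, None, 26]


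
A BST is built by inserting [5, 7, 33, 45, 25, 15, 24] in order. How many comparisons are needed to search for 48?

Search path for 48: 5 -> 7 -> 33 -> 45
Found: False
Comparisons: 4


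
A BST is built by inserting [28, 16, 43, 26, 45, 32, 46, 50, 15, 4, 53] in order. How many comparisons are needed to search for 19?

Search path for 19: 28 -> 16 -> 26
Found: False
Comparisons: 3


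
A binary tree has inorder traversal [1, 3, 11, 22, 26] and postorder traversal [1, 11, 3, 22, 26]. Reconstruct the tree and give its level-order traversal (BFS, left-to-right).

Inorder:   [1, 3, 11, 22, 26]
Postorder: [1, 11, 3, 22, 26]
Algorithm: postorder visits root last, so walk postorder right-to-left;
each value is the root of the current inorder slice — split it at that
value, recurse on the right subtree first, then the left.
Recursive splits:
  root=26; inorder splits into left=[1, 3, 11, 22], right=[]
  root=22; inorder splits into left=[1, 3, 11], right=[]
  root=3; inorder splits into left=[1], right=[11]
  root=11; inorder splits into left=[], right=[]
  root=1; inorder splits into left=[], right=[]
Reconstructed level-order: [26, 22, 3, 1, 11]


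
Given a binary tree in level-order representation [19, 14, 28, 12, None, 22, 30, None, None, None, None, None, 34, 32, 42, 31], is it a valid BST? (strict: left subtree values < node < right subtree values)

Level-order array: [19, 14, 28, 12, None, 22, 30, None, None, None, None, None, 34, 32, 42, 31]
Validate using subtree bounds (lo, hi): at each node, require lo < value < hi,
then recurse left with hi=value and right with lo=value.
Preorder trace (stopping at first violation):
  at node 19 with bounds (-inf, +inf): OK
  at node 14 with bounds (-inf, 19): OK
  at node 12 with bounds (-inf, 14): OK
  at node 28 with bounds (19, +inf): OK
  at node 22 with bounds (19, 28): OK
  at node 30 with bounds (28, +inf): OK
  at node 34 with bounds (30, +inf): OK
  at node 32 with bounds (30, 34): OK
  at node 31 with bounds (30, 32): OK
  at node 42 with bounds (34, +inf): OK
No violation found at any node.
Result: Valid BST


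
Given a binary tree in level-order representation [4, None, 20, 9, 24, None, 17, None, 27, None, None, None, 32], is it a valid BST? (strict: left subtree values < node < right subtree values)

Level-order array: [4, None, 20, 9, 24, None, 17, None, 27, None, None, None, 32]
Validate using subtree bounds (lo, hi): at each node, require lo < value < hi,
then recurse left with hi=value and right with lo=value.
Preorder trace (stopping at first violation):
  at node 4 with bounds (-inf, +inf): OK
  at node 20 with bounds (4, +inf): OK
  at node 9 with bounds (4, 20): OK
  at node 17 with bounds (9, 20): OK
  at node 24 with bounds (20, +inf): OK
  at node 27 with bounds (24, +inf): OK
  at node 32 with bounds (27, +inf): OK
No violation found at any node.
Result: Valid BST


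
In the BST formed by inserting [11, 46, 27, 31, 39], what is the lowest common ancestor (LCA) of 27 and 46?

Tree insertion order: [11, 46, 27, 31, 39]
Tree (level-order array): [11, None, 46, 27, None, None, 31, None, 39]
In a BST, the LCA of p=27, q=46 is the first node v on the
root-to-leaf path with p <= v <= q (go left if both < v, right if both > v).
Walk from root:
  at 11: both 27 and 46 > 11, go right
  at 46: 27 <= 46 <= 46, this is the LCA
LCA = 46


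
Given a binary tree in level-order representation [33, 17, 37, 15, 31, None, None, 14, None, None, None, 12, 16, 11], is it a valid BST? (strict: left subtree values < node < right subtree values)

Level-order array: [33, 17, 37, 15, 31, None, None, 14, None, None, None, 12, 16, 11]
Validate using subtree bounds (lo, hi): at each node, require lo < value < hi,
then recurse left with hi=value and right with lo=value.
Preorder trace (stopping at first violation):
  at node 33 with bounds (-inf, +inf): OK
  at node 17 with bounds (-inf, 33): OK
  at node 15 with bounds (-inf, 17): OK
  at node 14 with bounds (-inf, 15): OK
  at node 12 with bounds (-inf, 14): OK
  at node 11 with bounds (-inf, 12): OK
  at node 16 with bounds (14, 15): VIOLATION
Node 16 violates its bound: not (14 < 16 < 15).
Result: Not a valid BST


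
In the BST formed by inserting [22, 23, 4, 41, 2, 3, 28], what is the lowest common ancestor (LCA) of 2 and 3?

Tree insertion order: [22, 23, 4, 41, 2, 3, 28]
Tree (level-order array): [22, 4, 23, 2, None, None, 41, None, 3, 28]
In a BST, the LCA of p=2, q=3 is the first node v on the
root-to-leaf path with p <= v <= q (go left if both < v, right if both > v).
Walk from root:
  at 22: both 2 and 3 < 22, go left
  at 4: both 2 and 3 < 4, go left
  at 2: 2 <= 2 <= 3, this is the LCA
LCA = 2


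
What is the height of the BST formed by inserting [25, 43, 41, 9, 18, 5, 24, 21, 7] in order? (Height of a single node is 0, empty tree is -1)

Insertion order: [25, 43, 41, 9, 18, 5, 24, 21, 7]
Tree (level-order array): [25, 9, 43, 5, 18, 41, None, None, 7, None, 24, None, None, None, None, 21]
Compute height bottom-up (empty subtree = -1):
  height(7) = 1 + max(-1, -1) = 0
  height(5) = 1 + max(-1, 0) = 1
  height(21) = 1 + max(-1, -1) = 0
  height(24) = 1 + max(0, -1) = 1
  height(18) = 1 + max(-1, 1) = 2
  height(9) = 1 + max(1, 2) = 3
  height(41) = 1 + max(-1, -1) = 0
  height(43) = 1 + max(0, -1) = 1
  height(25) = 1 + max(3, 1) = 4
Height = 4


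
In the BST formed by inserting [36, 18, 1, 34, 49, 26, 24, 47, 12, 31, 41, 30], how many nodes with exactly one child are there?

Tree built from: [36, 18, 1, 34, 49, 26, 24, 47, 12, 31, 41, 30]
Tree (level-order array): [36, 18, 49, 1, 34, 47, None, None, 12, 26, None, 41, None, None, None, 24, 31, None, None, None, None, 30]
Rule: These are nodes with exactly 1 non-null child.
Per-node child counts:
  node 36: 2 child(ren)
  node 18: 2 child(ren)
  node 1: 1 child(ren)
  node 12: 0 child(ren)
  node 34: 1 child(ren)
  node 26: 2 child(ren)
  node 24: 0 child(ren)
  node 31: 1 child(ren)
  node 30: 0 child(ren)
  node 49: 1 child(ren)
  node 47: 1 child(ren)
  node 41: 0 child(ren)
Matching nodes: [1, 34, 31, 49, 47]
Count of nodes with exactly one child: 5


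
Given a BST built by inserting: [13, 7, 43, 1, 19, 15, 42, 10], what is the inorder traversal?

Tree insertion order: [13, 7, 43, 1, 19, 15, 42, 10]
Tree (level-order array): [13, 7, 43, 1, 10, 19, None, None, None, None, None, 15, 42]
Inorder traversal: [1, 7, 10, 13, 15, 19, 42, 43]


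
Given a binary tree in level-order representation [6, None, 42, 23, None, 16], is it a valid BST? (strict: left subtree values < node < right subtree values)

Level-order array: [6, None, 42, 23, None, 16]
Validate using subtree bounds (lo, hi): at each node, require lo < value < hi,
then recurse left with hi=value and right with lo=value.
Preorder trace (stopping at first violation):
  at node 6 with bounds (-inf, +inf): OK
  at node 42 with bounds (6, +inf): OK
  at node 23 with bounds (6, 42): OK
  at node 16 with bounds (6, 23): OK
No violation found at any node.
Result: Valid BST


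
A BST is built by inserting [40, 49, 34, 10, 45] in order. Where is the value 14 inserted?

Starting tree (level order): [40, 34, 49, 10, None, 45]
Insertion path: 40 -> 34 -> 10
Result: insert 14 as right child of 10
Final tree (level order): [40, 34, 49, 10, None, 45, None, None, 14]


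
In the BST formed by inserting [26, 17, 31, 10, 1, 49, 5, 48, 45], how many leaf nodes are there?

Tree built from: [26, 17, 31, 10, 1, 49, 5, 48, 45]
Tree (level-order array): [26, 17, 31, 10, None, None, 49, 1, None, 48, None, None, 5, 45]
Rule: A leaf has 0 children.
Per-node child counts:
  node 26: 2 child(ren)
  node 17: 1 child(ren)
  node 10: 1 child(ren)
  node 1: 1 child(ren)
  node 5: 0 child(ren)
  node 31: 1 child(ren)
  node 49: 1 child(ren)
  node 48: 1 child(ren)
  node 45: 0 child(ren)
Matching nodes: [5, 45]
Count of leaf nodes: 2


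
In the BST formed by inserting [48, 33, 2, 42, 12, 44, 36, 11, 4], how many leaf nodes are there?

Tree built from: [48, 33, 2, 42, 12, 44, 36, 11, 4]
Tree (level-order array): [48, 33, None, 2, 42, None, 12, 36, 44, 11, None, None, None, None, None, 4]
Rule: A leaf has 0 children.
Per-node child counts:
  node 48: 1 child(ren)
  node 33: 2 child(ren)
  node 2: 1 child(ren)
  node 12: 1 child(ren)
  node 11: 1 child(ren)
  node 4: 0 child(ren)
  node 42: 2 child(ren)
  node 36: 0 child(ren)
  node 44: 0 child(ren)
Matching nodes: [4, 36, 44]
Count of leaf nodes: 3


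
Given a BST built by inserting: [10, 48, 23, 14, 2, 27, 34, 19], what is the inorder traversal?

Tree insertion order: [10, 48, 23, 14, 2, 27, 34, 19]
Tree (level-order array): [10, 2, 48, None, None, 23, None, 14, 27, None, 19, None, 34]
Inorder traversal: [2, 10, 14, 19, 23, 27, 34, 48]


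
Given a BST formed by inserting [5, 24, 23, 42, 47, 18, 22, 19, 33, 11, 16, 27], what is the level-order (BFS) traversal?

Tree insertion order: [5, 24, 23, 42, 47, 18, 22, 19, 33, 11, 16, 27]
Tree (level-order array): [5, None, 24, 23, 42, 18, None, 33, 47, 11, 22, 27, None, None, None, None, 16, 19]
BFS from the root, enqueuing left then right child of each popped node:
  queue [5] -> pop 5, enqueue [24], visited so far: [5]
  queue [24] -> pop 24, enqueue [23, 42], visited so far: [5, 24]
  queue [23, 42] -> pop 23, enqueue [18], visited so far: [5, 24, 23]
  queue [42, 18] -> pop 42, enqueue [33, 47], visited so far: [5, 24, 23, 42]
  queue [18, 33, 47] -> pop 18, enqueue [11, 22], visited so far: [5, 24, 23, 42, 18]
  queue [33, 47, 11, 22] -> pop 33, enqueue [27], visited so far: [5, 24, 23, 42, 18, 33]
  queue [47, 11, 22, 27] -> pop 47, enqueue [none], visited so far: [5, 24, 23, 42, 18, 33, 47]
  queue [11, 22, 27] -> pop 11, enqueue [16], visited so far: [5, 24, 23, 42, 18, 33, 47, 11]
  queue [22, 27, 16] -> pop 22, enqueue [19], visited so far: [5, 24, 23, 42, 18, 33, 47, 11, 22]
  queue [27, 16, 19] -> pop 27, enqueue [none], visited so far: [5, 24, 23, 42, 18, 33, 47, 11, 22, 27]
  queue [16, 19] -> pop 16, enqueue [none], visited so far: [5, 24, 23, 42, 18, 33, 47, 11, 22, 27, 16]
  queue [19] -> pop 19, enqueue [none], visited so far: [5, 24, 23, 42, 18, 33, 47, 11, 22, 27, 16, 19]
Result: [5, 24, 23, 42, 18, 33, 47, 11, 22, 27, 16, 19]


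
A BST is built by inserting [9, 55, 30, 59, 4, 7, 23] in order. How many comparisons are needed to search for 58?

Search path for 58: 9 -> 55 -> 59
Found: False
Comparisons: 3


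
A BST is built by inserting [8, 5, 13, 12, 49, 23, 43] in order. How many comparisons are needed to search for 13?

Search path for 13: 8 -> 13
Found: True
Comparisons: 2


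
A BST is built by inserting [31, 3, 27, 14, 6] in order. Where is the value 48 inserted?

Starting tree (level order): [31, 3, None, None, 27, 14, None, 6]
Insertion path: 31
Result: insert 48 as right child of 31
Final tree (level order): [31, 3, 48, None, 27, None, None, 14, None, 6]


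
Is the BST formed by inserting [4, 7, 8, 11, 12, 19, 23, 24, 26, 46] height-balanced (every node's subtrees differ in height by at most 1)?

Tree (level-order array): [4, None, 7, None, 8, None, 11, None, 12, None, 19, None, 23, None, 24, None, 26, None, 46]
Definition: a tree is height-balanced if, at every node, |h(left) - h(right)| <= 1 (empty subtree has height -1).
Bottom-up per-node check:
  node 46: h_left=-1, h_right=-1, diff=0 [OK], height=0
  node 26: h_left=-1, h_right=0, diff=1 [OK], height=1
  node 24: h_left=-1, h_right=1, diff=2 [FAIL (|-1-1|=2 > 1)], height=2
  node 23: h_left=-1, h_right=2, diff=3 [FAIL (|-1-2|=3 > 1)], height=3
  node 19: h_left=-1, h_right=3, diff=4 [FAIL (|-1-3|=4 > 1)], height=4
  node 12: h_left=-1, h_right=4, diff=5 [FAIL (|-1-4|=5 > 1)], height=5
  node 11: h_left=-1, h_right=5, diff=6 [FAIL (|-1-5|=6 > 1)], height=6
  node 8: h_left=-1, h_right=6, diff=7 [FAIL (|-1-6|=7 > 1)], height=7
  node 7: h_left=-1, h_right=7, diff=8 [FAIL (|-1-7|=8 > 1)], height=8
  node 4: h_left=-1, h_right=8, diff=9 [FAIL (|-1-8|=9 > 1)], height=9
Node 24 violates the condition: |-1 - 1| = 2 > 1.
Result: Not balanced


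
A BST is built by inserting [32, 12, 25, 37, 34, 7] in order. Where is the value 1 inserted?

Starting tree (level order): [32, 12, 37, 7, 25, 34]
Insertion path: 32 -> 12 -> 7
Result: insert 1 as left child of 7
Final tree (level order): [32, 12, 37, 7, 25, 34, None, 1]


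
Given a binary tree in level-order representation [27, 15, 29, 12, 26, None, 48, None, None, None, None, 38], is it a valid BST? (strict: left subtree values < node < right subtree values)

Level-order array: [27, 15, 29, 12, 26, None, 48, None, None, None, None, 38]
Validate using subtree bounds (lo, hi): at each node, require lo < value < hi,
then recurse left with hi=value and right with lo=value.
Preorder trace (stopping at first violation):
  at node 27 with bounds (-inf, +inf): OK
  at node 15 with bounds (-inf, 27): OK
  at node 12 with bounds (-inf, 15): OK
  at node 26 with bounds (15, 27): OK
  at node 29 with bounds (27, +inf): OK
  at node 48 with bounds (29, +inf): OK
  at node 38 with bounds (29, 48): OK
No violation found at any node.
Result: Valid BST


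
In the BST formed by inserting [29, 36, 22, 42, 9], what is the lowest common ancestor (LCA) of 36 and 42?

Tree insertion order: [29, 36, 22, 42, 9]
Tree (level-order array): [29, 22, 36, 9, None, None, 42]
In a BST, the LCA of p=36, q=42 is the first node v on the
root-to-leaf path with p <= v <= q (go left if both < v, right if both > v).
Walk from root:
  at 29: both 36 and 42 > 29, go right
  at 36: 36 <= 36 <= 42, this is the LCA
LCA = 36


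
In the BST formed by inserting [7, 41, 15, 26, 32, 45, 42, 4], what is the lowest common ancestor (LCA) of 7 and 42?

Tree insertion order: [7, 41, 15, 26, 32, 45, 42, 4]
Tree (level-order array): [7, 4, 41, None, None, 15, 45, None, 26, 42, None, None, 32]
In a BST, the LCA of p=7, q=42 is the first node v on the
root-to-leaf path with p <= v <= q (go left if both < v, right if both > v).
Walk from root:
  at 7: 7 <= 7 <= 42, this is the LCA
LCA = 7


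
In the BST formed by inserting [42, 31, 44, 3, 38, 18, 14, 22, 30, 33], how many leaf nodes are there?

Tree built from: [42, 31, 44, 3, 38, 18, 14, 22, 30, 33]
Tree (level-order array): [42, 31, 44, 3, 38, None, None, None, 18, 33, None, 14, 22, None, None, None, None, None, 30]
Rule: A leaf has 0 children.
Per-node child counts:
  node 42: 2 child(ren)
  node 31: 2 child(ren)
  node 3: 1 child(ren)
  node 18: 2 child(ren)
  node 14: 0 child(ren)
  node 22: 1 child(ren)
  node 30: 0 child(ren)
  node 38: 1 child(ren)
  node 33: 0 child(ren)
  node 44: 0 child(ren)
Matching nodes: [14, 30, 33, 44]
Count of leaf nodes: 4


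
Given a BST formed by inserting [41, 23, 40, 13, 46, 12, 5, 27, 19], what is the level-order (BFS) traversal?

Tree insertion order: [41, 23, 40, 13, 46, 12, 5, 27, 19]
Tree (level-order array): [41, 23, 46, 13, 40, None, None, 12, 19, 27, None, 5]
BFS from the root, enqueuing left then right child of each popped node:
  queue [41] -> pop 41, enqueue [23, 46], visited so far: [41]
  queue [23, 46] -> pop 23, enqueue [13, 40], visited so far: [41, 23]
  queue [46, 13, 40] -> pop 46, enqueue [none], visited so far: [41, 23, 46]
  queue [13, 40] -> pop 13, enqueue [12, 19], visited so far: [41, 23, 46, 13]
  queue [40, 12, 19] -> pop 40, enqueue [27], visited so far: [41, 23, 46, 13, 40]
  queue [12, 19, 27] -> pop 12, enqueue [5], visited so far: [41, 23, 46, 13, 40, 12]
  queue [19, 27, 5] -> pop 19, enqueue [none], visited so far: [41, 23, 46, 13, 40, 12, 19]
  queue [27, 5] -> pop 27, enqueue [none], visited so far: [41, 23, 46, 13, 40, 12, 19, 27]
  queue [5] -> pop 5, enqueue [none], visited so far: [41, 23, 46, 13, 40, 12, 19, 27, 5]
Result: [41, 23, 46, 13, 40, 12, 19, 27, 5]


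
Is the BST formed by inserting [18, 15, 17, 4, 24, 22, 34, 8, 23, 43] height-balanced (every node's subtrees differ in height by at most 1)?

Tree (level-order array): [18, 15, 24, 4, 17, 22, 34, None, 8, None, None, None, 23, None, 43]
Definition: a tree is height-balanced if, at every node, |h(left) - h(right)| <= 1 (empty subtree has height -1).
Bottom-up per-node check:
  node 8: h_left=-1, h_right=-1, diff=0 [OK], height=0
  node 4: h_left=-1, h_right=0, diff=1 [OK], height=1
  node 17: h_left=-1, h_right=-1, diff=0 [OK], height=0
  node 15: h_left=1, h_right=0, diff=1 [OK], height=2
  node 23: h_left=-1, h_right=-1, diff=0 [OK], height=0
  node 22: h_left=-1, h_right=0, diff=1 [OK], height=1
  node 43: h_left=-1, h_right=-1, diff=0 [OK], height=0
  node 34: h_left=-1, h_right=0, diff=1 [OK], height=1
  node 24: h_left=1, h_right=1, diff=0 [OK], height=2
  node 18: h_left=2, h_right=2, diff=0 [OK], height=3
All nodes satisfy the balance condition.
Result: Balanced


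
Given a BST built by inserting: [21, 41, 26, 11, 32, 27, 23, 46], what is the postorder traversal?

Tree insertion order: [21, 41, 26, 11, 32, 27, 23, 46]
Tree (level-order array): [21, 11, 41, None, None, 26, 46, 23, 32, None, None, None, None, 27]
Postorder traversal: [11, 23, 27, 32, 26, 46, 41, 21]


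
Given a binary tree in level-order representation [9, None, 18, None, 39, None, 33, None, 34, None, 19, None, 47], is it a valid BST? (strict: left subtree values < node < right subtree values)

Level-order array: [9, None, 18, None, 39, None, 33, None, 34, None, 19, None, 47]
Validate using subtree bounds (lo, hi): at each node, require lo < value < hi,
then recurse left with hi=value and right with lo=value.
Preorder trace (stopping at first violation):
  at node 9 with bounds (-inf, +inf): OK
  at node 18 with bounds (9, +inf): OK
  at node 39 with bounds (18, +inf): OK
  at node 33 with bounds (39, +inf): VIOLATION
Node 33 violates its bound: not (39 < 33 < +inf).
Result: Not a valid BST


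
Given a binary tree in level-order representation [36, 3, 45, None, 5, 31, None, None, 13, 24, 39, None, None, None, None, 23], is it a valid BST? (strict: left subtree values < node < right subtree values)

Level-order array: [36, 3, 45, None, 5, 31, None, None, 13, 24, 39, None, None, None, None, 23]
Validate using subtree bounds (lo, hi): at each node, require lo < value < hi,
then recurse left with hi=value and right with lo=value.
Preorder trace (stopping at first violation):
  at node 36 with bounds (-inf, +inf): OK
  at node 3 with bounds (-inf, 36): OK
  at node 5 with bounds (3, 36): OK
  at node 13 with bounds (5, 36): OK
  at node 45 with bounds (36, +inf): OK
  at node 31 with bounds (36, 45): VIOLATION
Node 31 violates its bound: not (36 < 31 < 45).
Result: Not a valid BST
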